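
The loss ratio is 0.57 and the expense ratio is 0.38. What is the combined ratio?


Combined ratio = loss ratio + expense ratio
= 0.57 + 0.38
= 0.95


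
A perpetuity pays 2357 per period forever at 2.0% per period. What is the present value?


PV = PMT / i
= 2357 / 0.02
= 117850.0


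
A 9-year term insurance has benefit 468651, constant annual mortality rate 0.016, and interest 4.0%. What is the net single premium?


NSP = benefit * sum_{k=0}^{n-1} k_p_x * q * v^(k+1)
With constant q=0.016, v=0.961538
Sum = 0.112099
NSP = 468651 * 0.112099
= 52535.3406


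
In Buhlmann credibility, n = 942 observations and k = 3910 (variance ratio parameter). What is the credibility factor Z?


Z = n / (n + k)
= 942 / (942 + 3910)
= 942 / 4852
= 0.1941


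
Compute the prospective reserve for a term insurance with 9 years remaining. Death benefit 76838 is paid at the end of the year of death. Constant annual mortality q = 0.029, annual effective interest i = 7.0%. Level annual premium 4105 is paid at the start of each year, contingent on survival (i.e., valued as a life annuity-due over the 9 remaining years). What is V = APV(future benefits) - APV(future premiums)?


v = 1/(1+i) = 0.934579
APV(future benefits) per unit = sum_{k=0}^{8} k_p_x * q * v^(k+1) = 0.17067
APV(future benefits) = 76838 * 0.17067 = 13113.9416
Life annuity-due factor ä_{x:9} = sum_{k=0}^{8} k_p_x * v^k = 6.297135
APV(future premiums) = 4105 * 6.297135 = 25849.7373
V = 13113.9416 - 25849.7373
= -12735.7957


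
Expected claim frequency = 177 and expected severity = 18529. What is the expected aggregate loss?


E[S] = E[N] * E[X]
= 177 * 18529
= 3.2796e+06


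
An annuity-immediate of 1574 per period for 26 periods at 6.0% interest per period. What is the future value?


FV = PMT * ((1+i)^n - 1) / i
= 1574 * ((1.06)^26 - 1) / 0.06
= 1574 * (4.549383 - 1) / 0.06
= 93112.1464


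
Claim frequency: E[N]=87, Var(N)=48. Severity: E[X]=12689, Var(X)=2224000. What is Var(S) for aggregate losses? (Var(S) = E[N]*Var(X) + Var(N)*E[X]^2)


Var(S) = E[N]*Var(X) + Var(N)*E[X]^2
= 87*2224000 + 48*12689^2
= 193488000 + 7728514608
= 7.9220e+09


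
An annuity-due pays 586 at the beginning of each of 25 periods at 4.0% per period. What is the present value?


PV_due = PMT * (1-(1+i)^(-n))/i * (1+i)
PV_immediate = 9154.5388
PV_due = 9154.5388 * 1.04
= 9520.7204


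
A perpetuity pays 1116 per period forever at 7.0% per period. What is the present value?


PV = PMT / i
= 1116 / 0.07
= 15942.8571


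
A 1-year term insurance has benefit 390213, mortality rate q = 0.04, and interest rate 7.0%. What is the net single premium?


NSP = benefit * q * v
v = 1/(1+i) = 0.934579
NSP = 390213 * 0.04 * 0.934579
= 14587.4019


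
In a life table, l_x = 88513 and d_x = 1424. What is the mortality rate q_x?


q_x = d_x / l_x
= 1424 / 88513
= 0.0161


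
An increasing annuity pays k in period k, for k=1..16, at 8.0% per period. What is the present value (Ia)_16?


(Ia)_n = sum_{k=1}^{n} k * v^k, v = 1/(1+i)
v = 0.925926
Sum computed term by term:
(Ia)_16 = 61.1154


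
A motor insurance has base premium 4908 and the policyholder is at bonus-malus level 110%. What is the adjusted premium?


adjusted = base * BM_level / 100
= 4908 * 110 / 100
= 4908 * 1.1
= 5398.8


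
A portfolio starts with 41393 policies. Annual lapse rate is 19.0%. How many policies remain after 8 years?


remaining = initial * (1 - lapse)^years
= 41393 * (1 - 0.19)^8
= 41393 * 0.185302
= 7670.2065


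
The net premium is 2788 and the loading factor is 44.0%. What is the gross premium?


Gross = net * (1 + loading)
= 2788 * (1 + 0.44)
= 2788 * 1.44
= 4014.72


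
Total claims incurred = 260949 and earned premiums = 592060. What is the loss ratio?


Loss ratio = claims / premiums
= 260949 / 592060
= 0.4407


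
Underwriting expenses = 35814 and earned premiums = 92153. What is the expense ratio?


Expense ratio = expenses / premiums
= 35814 / 92153
= 0.3886


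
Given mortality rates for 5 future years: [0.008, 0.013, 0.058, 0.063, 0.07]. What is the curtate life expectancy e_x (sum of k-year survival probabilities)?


e_x = sum_{k=1}^{n} k_p_x
k_p_x values:
  1_p_x = 0.992
  2_p_x = 0.979104
  3_p_x = 0.922316
  4_p_x = 0.86421
  5_p_x = 0.803715
e_x = 4.5613


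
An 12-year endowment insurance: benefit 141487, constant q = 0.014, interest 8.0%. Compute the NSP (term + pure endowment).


Term component = 14006.841
Pure endowment = 12_p_x * v^12 * benefit = 0.844351 * 0.397114 * 141487 = 47441.0674
NSP = 61447.9084


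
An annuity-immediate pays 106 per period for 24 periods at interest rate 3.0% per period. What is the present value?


PV = PMT * (1 - (1+i)^(-n)) / i
= 106 * (1 - (1+0.03)^(-24)) / 0.03
= 106 * (1 - 0.491934) / 0.03
= 106 * 16.935542
= 1795.1675


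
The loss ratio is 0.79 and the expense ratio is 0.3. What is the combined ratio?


Combined ratio = loss ratio + expense ratio
= 0.79 + 0.3
= 1.09


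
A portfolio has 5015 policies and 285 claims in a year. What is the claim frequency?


frequency = claims / policies
= 285 / 5015
= 0.0568


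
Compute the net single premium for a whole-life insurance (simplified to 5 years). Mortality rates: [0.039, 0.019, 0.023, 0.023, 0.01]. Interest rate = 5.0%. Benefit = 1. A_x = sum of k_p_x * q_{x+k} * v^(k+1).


v = 0.952381
Year 0: k_p_x=1.0, q=0.039, term=0.037143
Year 1: k_p_x=0.961, q=0.019, term=0.016561
Year 2: k_p_x=0.942741, q=0.023, term=0.018731
Year 3: k_p_x=0.921058, q=0.023, term=0.017428
Year 4: k_p_x=0.899874, q=0.01, term=0.007051
A_x = 0.0969


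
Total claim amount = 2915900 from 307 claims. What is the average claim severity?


severity = total / number
= 2915900 / 307
= 9498.0456


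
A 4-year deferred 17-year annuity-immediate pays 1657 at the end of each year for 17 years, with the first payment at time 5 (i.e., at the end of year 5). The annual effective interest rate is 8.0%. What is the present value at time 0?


PV at time 4 of the 17-year annuity-immediate:
a_n = 1657 * (1-(1+0.08)^(-17))/0.08 = 15114.5543
Discount back 4 years to time 0:
PV = 15114.5543 * (1+0.08)^(-4)
= 15114.5543 * 0.73503
= 11109.6487


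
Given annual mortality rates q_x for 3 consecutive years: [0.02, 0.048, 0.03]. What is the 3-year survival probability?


p_k = 1 - q_k for each year
Survival = product of (1 - q_k)
= 0.98 * 0.952 * 0.97
= 0.905


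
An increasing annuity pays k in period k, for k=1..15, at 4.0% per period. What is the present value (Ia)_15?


(Ia)_n = sum_{k=1}^{n} k * v^k, v = 1/(1+i)
v = 0.961538
Sum computed term by term:
(Ia)_15 = 80.8539


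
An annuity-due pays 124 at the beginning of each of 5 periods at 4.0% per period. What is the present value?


PV_due = PMT * (1-(1+i)^(-n))/i * (1+i)
PV_immediate = 552.026
PV_due = 552.026 * 1.04
= 574.107


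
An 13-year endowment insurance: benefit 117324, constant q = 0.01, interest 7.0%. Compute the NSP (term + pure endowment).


Term component = 9325.2044
Pure endowment = 13_p_x * v^13 * benefit = 0.877521 * 0.414964 * 117324 = 42722.3645
NSP = 52047.5689


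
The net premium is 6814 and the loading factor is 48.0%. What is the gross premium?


Gross = net * (1 + loading)
= 6814 * (1 + 0.48)
= 6814 * 1.48
= 10084.72


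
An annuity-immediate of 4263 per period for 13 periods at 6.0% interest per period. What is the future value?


FV = PMT * ((1+i)^n - 1) / i
= 4263 * ((1.06)^13 - 1) / 0.06
= 4263 * (2.132928 - 1) / 0.06
= 80494.5529


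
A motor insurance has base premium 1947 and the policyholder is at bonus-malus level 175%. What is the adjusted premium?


adjusted = base * BM_level / 100
= 1947 * 175 / 100
= 1947 * 1.75
= 3407.25


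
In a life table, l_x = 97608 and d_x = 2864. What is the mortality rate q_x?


q_x = d_x / l_x
= 2864 / 97608
= 0.0293


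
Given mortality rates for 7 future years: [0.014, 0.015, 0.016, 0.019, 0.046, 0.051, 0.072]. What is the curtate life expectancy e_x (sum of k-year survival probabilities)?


e_x = sum_{k=1}^{n} k_p_x
k_p_x values:
  1_p_x = 0.986
  2_p_x = 0.97121
  3_p_x = 0.955671
  4_p_x = 0.937513
  5_p_x = 0.894387
  6_p_x = 0.848774
  7_p_x = 0.787662
e_x = 6.3812


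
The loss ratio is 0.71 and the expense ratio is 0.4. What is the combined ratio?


Combined ratio = loss ratio + expense ratio
= 0.71 + 0.4
= 1.11


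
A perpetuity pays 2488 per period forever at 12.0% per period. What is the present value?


PV = PMT / i
= 2488 / 0.12
= 20733.3333


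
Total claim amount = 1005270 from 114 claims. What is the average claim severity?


severity = total / number
= 1005270 / 114
= 8818.1579


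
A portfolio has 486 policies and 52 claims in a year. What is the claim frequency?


frequency = claims / policies
= 52 / 486
= 0.107


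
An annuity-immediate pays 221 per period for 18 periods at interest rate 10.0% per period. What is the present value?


PV = PMT * (1 - (1+i)^(-n)) / i
= 221 * (1 - (1+0.1)^(-18)) / 0.1
= 221 * (1 - 0.179859) / 0.1
= 221 * 8.201412
= 1812.5121


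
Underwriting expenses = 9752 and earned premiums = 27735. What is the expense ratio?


Expense ratio = expenses / premiums
= 9752 / 27735
= 0.3516


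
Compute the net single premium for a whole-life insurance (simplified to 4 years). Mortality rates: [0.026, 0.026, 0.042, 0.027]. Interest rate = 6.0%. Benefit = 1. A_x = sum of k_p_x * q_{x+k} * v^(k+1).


v = 0.943396
Year 0: k_p_x=1.0, q=0.026, term=0.024528
Year 1: k_p_x=0.974, q=0.026, term=0.022538
Year 2: k_p_x=0.948676, q=0.042, term=0.033454
Year 3: k_p_x=0.908832, q=0.027, term=0.019437
A_x = 0.1


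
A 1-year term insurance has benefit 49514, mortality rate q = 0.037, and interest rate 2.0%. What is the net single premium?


NSP = benefit * q * v
v = 1/(1+i) = 0.980392
NSP = 49514 * 0.037 * 0.980392
= 1796.0961


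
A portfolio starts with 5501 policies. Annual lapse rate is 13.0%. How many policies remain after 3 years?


remaining = initial * (1 - lapse)^years
= 5501 * (1 - 0.13)^3
= 5501 * 0.658503
= 3622.425


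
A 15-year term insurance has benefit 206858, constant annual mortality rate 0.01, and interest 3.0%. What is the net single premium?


NSP = benefit * sum_{k=0}^{n-1} k_p_x * q * v^(k+1)
With constant q=0.01, v=0.970874
Sum = 0.11199
NSP = 206858 * 0.11199
= 23166.0931


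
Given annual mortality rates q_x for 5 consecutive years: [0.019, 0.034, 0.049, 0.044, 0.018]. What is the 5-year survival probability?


p_k = 1 - q_k for each year
Survival = product of (1 - q_k)
= 0.981 * 0.966 * 0.951 * 0.956 * 0.982
= 0.8461


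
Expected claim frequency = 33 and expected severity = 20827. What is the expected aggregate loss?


E[S] = E[N] * E[X]
= 33 * 20827
= 687291


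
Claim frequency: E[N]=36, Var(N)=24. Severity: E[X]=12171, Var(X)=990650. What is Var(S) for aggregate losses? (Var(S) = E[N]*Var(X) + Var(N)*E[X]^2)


Var(S) = E[N]*Var(X) + Var(N)*E[X]^2
= 36*990650 + 24*12171^2
= 35663400 + 3555197784
= 3.5909e+09


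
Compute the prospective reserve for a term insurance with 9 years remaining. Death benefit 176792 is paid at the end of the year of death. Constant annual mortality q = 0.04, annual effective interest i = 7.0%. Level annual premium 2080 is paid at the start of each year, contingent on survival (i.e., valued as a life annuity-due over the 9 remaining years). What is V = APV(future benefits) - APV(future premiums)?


v = 1/(1+i) = 0.934579
APV(future benefits) per unit = sum_{k=0}^{8} k_p_x * q * v^(k+1) = 0.226657
APV(future benefits) = 176792 * 0.226657 = 40071.1856
Life annuity-due factor ä_{x:9} = sum_{k=0}^{8} k_p_x * v^k = 6.063081
APV(future premiums) = 2080 * 6.063081 = 12611.2085
V = 40071.1856 - 12611.2085
= 27459.9771


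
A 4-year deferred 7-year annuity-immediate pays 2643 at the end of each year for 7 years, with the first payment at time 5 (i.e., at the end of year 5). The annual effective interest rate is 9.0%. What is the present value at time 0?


PV at time 4 of the 7-year annuity-immediate:
a_n = 2643 * (1-(1+0.09)^(-7))/0.09 = 13302.0943
Discount back 4 years to time 0:
PV = 13302.0943 * (1+0.09)^(-4)
= 13302.0943 * 0.708425
= 9423.539


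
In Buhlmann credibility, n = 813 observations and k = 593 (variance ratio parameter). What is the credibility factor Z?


Z = n / (n + k)
= 813 / (813 + 593)
= 813 / 1406
= 0.5782


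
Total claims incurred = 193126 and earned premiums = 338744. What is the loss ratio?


Loss ratio = claims / premiums
= 193126 / 338744
= 0.5701


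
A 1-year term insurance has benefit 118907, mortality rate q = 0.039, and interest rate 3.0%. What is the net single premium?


NSP = benefit * q * v
v = 1/(1+i) = 0.970874
NSP = 118907 * 0.039 * 0.970874
= 4502.3039


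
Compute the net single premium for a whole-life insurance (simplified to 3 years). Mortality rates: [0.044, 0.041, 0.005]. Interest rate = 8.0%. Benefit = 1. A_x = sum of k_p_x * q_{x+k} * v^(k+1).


v = 0.925926
Year 0: k_p_x=1.0, q=0.044, term=0.040741
Year 1: k_p_x=0.956, q=0.041, term=0.033604
Year 2: k_p_x=0.916804, q=0.005, term=0.003639
A_x = 0.078


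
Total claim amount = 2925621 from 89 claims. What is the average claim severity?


severity = total / number
= 2925621 / 89
= 32872.1461


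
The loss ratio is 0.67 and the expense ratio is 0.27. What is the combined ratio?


Combined ratio = loss ratio + expense ratio
= 0.67 + 0.27
= 0.94


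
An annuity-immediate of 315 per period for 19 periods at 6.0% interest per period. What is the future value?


FV = PMT * ((1+i)^n - 1) / i
= 315 * ((1.06)^19 - 1) / 0.06
= 315 * (3.0256 - 1) / 0.06
= 10634.3974


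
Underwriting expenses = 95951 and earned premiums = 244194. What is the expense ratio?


Expense ratio = expenses / premiums
= 95951 / 244194
= 0.3929


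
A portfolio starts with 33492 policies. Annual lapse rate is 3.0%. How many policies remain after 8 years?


remaining = initial * (1 - lapse)^years
= 33492 * (1 - 0.03)^8
= 33492 * 0.783743
= 26249.1326


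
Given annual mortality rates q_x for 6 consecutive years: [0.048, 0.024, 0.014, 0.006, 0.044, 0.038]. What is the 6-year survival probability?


p_k = 1 - q_k for each year
Survival = product of (1 - q_k)
= 0.952 * 0.976 * 0.986 * 0.994 * 0.956 * 0.962
= 0.8375


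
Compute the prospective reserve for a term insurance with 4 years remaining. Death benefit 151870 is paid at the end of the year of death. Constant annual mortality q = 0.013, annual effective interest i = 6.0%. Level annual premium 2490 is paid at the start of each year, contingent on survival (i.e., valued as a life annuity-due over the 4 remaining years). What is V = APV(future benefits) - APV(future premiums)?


v = 1/(1+i) = 0.943396
APV(future benefits) per unit = sum_{k=0}^{3} k_p_x * q * v^(k+1) = 0.044218
APV(future benefits) = 151870 * 0.044218 = 6715.3305
Life annuity-due factor ä_{x:4} = sum_{k=0}^{3} k_p_x * v^k = 3.605437
APV(future premiums) = 2490 * 3.605437 = 8977.5381
V = 6715.3305 - 8977.5381
= -2262.2076


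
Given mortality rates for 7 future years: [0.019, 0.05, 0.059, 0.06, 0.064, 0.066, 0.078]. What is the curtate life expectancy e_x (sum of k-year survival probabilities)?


e_x = sum_{k=1}^{n} k_p_x
k_p_x values:
  1_p_x = 0.981
  2_p_x = 0.93195
  3_p_x = 0.876965
  4_p_x = 0.824347
  5_p_x = 0.771589
  6_p_x = 0.720664
  7_p_x = 0.664452
e_x = 5.771


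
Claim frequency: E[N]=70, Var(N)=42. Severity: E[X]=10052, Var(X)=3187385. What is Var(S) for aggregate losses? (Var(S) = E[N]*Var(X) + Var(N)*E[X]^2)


Var(S) = E[N]*Var(X) + Var(N)*E[X]^2
= 70*3187385 + 42*10052^2
= 223116950 + 4243793568
= 4.4669e+09


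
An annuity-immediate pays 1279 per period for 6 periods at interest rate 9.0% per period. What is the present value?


PV = PMT * (1 - (1+i)^(-n)) / i
= 1279 * (1 - (1+0.09)^(-6)) / 0.09
= 1279 * (1 - 0.596267) / 0.09
= 1279 * 4.485919
= 5737.4899


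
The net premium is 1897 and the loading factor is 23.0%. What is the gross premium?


Gross = net * (1 + loading)
= 1897 * (1 + 0.23)
= 1897 * 1.23
= 2333.31


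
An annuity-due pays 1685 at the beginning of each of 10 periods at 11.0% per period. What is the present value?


PV_due = PMT * (1-(1+i)^(-n))/i * (1+i)
PV_immediate = 9923.3559
PV_due = 9923.3559 * 1.11
= 11014.9251


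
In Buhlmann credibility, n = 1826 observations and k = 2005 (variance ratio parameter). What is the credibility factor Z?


Z = n / (n + k)
= 1826 / (1826 + 2005)
= 1826 / 3831
= 0.4766


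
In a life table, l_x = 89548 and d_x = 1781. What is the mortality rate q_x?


q_x = d_x / l_x
= 1781 / 89548
= 0.0199


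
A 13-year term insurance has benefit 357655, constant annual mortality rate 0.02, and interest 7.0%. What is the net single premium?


NSP = benefit * sum_{k=0}^{n-1} k_p_x * q * v^(k+1)
With constant q=0.02, v=0.934579
Sum = 0.151307
NSP = 357655 * 0.151307
= 54115.8282


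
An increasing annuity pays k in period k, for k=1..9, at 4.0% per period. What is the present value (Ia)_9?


(Ia)_n = sum_{k=1}^{n} k * v^k, v = 1/(1+i)
v = 0.961538
Sum computed term by term:
(Ia)_9 = 35.2366


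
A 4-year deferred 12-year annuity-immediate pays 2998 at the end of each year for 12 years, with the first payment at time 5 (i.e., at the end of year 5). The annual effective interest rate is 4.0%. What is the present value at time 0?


PV at time 4 of the 12-year annuity-immediate:
a_n = 2998 * (1-(1+0.04)^(-12))/0.04 = 28136.4511
Discount back 4 years to time 0:
PV = 28136.4511 * (1+0.04)^(-4)
= 28136.4511 * 0.854804
= 24051.1564


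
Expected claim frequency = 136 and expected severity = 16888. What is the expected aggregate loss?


E[S] = E[N] * E[X]
= 136 * 16888
= 2.2968e+06


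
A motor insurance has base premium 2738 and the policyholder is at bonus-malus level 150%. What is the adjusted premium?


adjusted = base * BM_level / 100
= 2738 * 150 / 100
= 2738 * 1.5
= 4107.0


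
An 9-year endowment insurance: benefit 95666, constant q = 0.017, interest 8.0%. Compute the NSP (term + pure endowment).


Term component = 9578.2956
Pure endowment = 9_p_x * v^9 * benefit = 0.857002 * 0.500249 * 95666 = 41013.372
NSP = 50591.6676


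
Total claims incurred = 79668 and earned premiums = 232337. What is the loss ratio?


Loss ratio = claims / premiums
= 79668 / 232337
= 0.3429


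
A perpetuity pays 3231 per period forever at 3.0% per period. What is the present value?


PV = PMT / i
= 3231 / 0.03
= 107700.0


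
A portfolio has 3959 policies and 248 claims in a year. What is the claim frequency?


frequency = claims / policies
= 248 / 3959
= 0.0626


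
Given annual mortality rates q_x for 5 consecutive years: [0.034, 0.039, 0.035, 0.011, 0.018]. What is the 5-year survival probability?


p_k = 1 - q_k for each year
Survival = product of (1 - q_k)
= 0.966 * 0.961 * 0.965 * 0.989 * 0.982
= 0.87


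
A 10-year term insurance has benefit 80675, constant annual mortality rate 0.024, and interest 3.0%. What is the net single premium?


NSP = benefit * sum_{k=0}^{n-1} k_p_x * q * v^(k+1)
With constant q=0.024, v=0.970874
Sum = 0.18506
NSP = 80675 * 0.18506
= 14929.7404


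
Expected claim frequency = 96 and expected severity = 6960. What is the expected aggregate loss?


E[S] = E[N] * E[X]
= 96 * 6960
= 668160


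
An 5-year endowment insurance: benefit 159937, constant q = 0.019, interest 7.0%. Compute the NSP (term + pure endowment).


Term component = 12026.2189
Pure endowment = 5_p_x * v^5 * benefit = 0.908542 * 0.712986 * 159937 = 103603.6591
NSP = 115629.8779


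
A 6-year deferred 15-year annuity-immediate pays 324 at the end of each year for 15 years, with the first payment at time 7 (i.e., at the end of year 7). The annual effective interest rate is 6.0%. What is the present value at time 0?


PV at time 6 of the 15-year annuity-immediate:
a_n = 324 * (1-(1+0.06)^(-15))/0.06 = 3146.7687
Discount back 6 years to time 0:
PV = 3146.7687 * (1+0.06)^(-6)
= 3146.7687 * 0.704961
= 2218.3477


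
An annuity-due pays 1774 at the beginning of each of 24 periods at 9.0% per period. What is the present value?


PV_due = PMT * (1-(1+i)^(-n))/i * (1+i)
PV_immediate = 17219.5293
PV_due = 17219.5293 * 1.09
= 18769.2869


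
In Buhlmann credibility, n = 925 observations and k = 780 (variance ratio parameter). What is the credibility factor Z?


Z = n / (n + k)
= 925 / (925 + 780)
= 925 / 1705
= 0.5425


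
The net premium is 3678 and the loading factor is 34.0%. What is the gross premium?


Gross = net * (1 + loading)
= 3678 * (1 + 0.34)
= 3678 * 1.34
= 4928.52


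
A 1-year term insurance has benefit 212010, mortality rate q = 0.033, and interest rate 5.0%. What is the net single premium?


NSP = benefit * q * v
v = 1/(1+i) = 0.952381
NSP = 212010 * 0.033 * 0.952381
= 6663.1714


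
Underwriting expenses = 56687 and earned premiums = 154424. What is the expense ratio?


Expense ratio = expenses / premiums
= 56687 / 154424
= 0.3671


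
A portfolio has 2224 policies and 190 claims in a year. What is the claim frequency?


frequency = claims / policies
= 190 / 2224
= 0.0854


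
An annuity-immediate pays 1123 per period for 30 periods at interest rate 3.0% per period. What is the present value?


PV = PMT * (1 - (1+i)^(-n)) / i
= 1123 * (1 - (1+0.03)^(-30)) / 0.03
= 1123 * (1 - 0.411987) / 0.03
= 1123 * 19.600441
= 22011.2956


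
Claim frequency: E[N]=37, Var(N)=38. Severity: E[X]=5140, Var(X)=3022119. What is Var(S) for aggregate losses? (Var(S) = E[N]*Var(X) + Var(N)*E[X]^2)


Var(S) = E[N]*Var(X) + Var(N)*E[X]^2
= 37*3022119 + 38*5140^2
= 111818403 + 1003944800
= 1.1158e+09


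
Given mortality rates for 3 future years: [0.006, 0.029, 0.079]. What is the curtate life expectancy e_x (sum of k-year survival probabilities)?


e_x = sum_{k=1}^{n} k_p_x
k_p_x values:
  1_p_x = 0.994
  2_p_x = 0.965174
  3_p_x = 0.888925
e_x = 2.8481


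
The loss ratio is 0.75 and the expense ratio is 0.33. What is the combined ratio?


Combined ratio = loss ratio + expense ratio
= 0.75 + 0.33
= 1.08


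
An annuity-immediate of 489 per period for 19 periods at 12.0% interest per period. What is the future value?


FV = PMT * ((1+i)^n - 1) / i
= 489 * ((1.12)^19 - 1) / 0.12
= 489 * (8.612762 - 1) / 0.12
= 31022.0039


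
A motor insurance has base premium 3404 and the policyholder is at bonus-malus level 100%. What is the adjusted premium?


adjusted = base * BM_level / 100
= 3404 * 100 / 100
= 3404 * 1.0
= 3404.0


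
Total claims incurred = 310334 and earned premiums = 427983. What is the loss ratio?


Loss ratio = claims / premiums
= 310334 / 427983
= 0.7251


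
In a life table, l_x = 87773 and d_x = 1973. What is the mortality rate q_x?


q_x = d_x / l_x
= 1973 / 87773
= 0.0225


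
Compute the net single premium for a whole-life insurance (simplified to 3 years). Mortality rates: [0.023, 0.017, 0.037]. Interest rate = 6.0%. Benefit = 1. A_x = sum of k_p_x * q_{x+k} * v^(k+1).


v = 0.943396
Year 0: k_p_x=1.0, q=0.023, term=0.021698
Year 1: k_p_x=0.977, q=0.017, term=0.014782
Year 2: k_p_x=0.960391, q=0.037, term=0.029835
A_x = 0.0663


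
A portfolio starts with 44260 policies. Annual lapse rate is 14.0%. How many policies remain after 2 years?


remaining = initial * (1 - lapse)^years
= 44260 * (1 - 0.14)^2
= 44260 * 0.7396
= 32734.696


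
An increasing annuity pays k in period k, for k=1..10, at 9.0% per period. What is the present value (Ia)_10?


(Ia)_n = sum_{k=1}^{n} k * v^k, v = 1/(1+i)
v = 0.917431
Sum computed term by term:
(Ia)_10 = 30.7904


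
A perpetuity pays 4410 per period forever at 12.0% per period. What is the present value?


PV = PMT / i
= 4410 / 0.12
= 36750.0


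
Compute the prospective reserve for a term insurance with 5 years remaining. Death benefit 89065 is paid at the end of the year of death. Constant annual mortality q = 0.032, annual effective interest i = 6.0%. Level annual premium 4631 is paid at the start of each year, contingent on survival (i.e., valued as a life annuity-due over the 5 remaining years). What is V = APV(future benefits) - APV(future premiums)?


v = 1/(1+i) = 0.943396
APV(future benefits) per unit = sum_{k=0}^{4} k_p_x * q * v^(k+1) = 0.126919
APV(future benefits) = 89065 * 0.126919 = 11304.0424
Life annuity-due factor ä_{x:5} = sum_{k=0}^{4} k_p_x * v^k = 4.204193
APV(future premiums) = 4631 * 4.204193 = 19469.6155
V = 11304.0424 - 19469.6155
= -8165.5731


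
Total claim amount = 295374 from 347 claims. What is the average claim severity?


severity = total / number
= 295374 / 347
= 851.2219


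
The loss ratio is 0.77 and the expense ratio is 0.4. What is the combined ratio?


Combined ratio = loss ratio + expense ratio
= 0.77 + 0.4
= 1.17


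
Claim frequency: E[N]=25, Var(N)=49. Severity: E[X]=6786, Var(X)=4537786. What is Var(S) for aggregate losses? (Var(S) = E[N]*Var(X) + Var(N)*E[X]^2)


Var(S) = E[N]*Var(X) + Var(N)*E[X]^2
= 25*4537786 + 49*6786^2
= 113444650 + 2256440004
= 2.3699e+09


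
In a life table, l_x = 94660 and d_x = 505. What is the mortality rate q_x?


q_x = d_x / l_x
= 505 / 94660
= 0.0053


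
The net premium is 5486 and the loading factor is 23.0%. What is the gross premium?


Gross = net * (1 + loading)
= 5486 * (1 + 0.23)
= 5486 * 1.23
= 6747.78


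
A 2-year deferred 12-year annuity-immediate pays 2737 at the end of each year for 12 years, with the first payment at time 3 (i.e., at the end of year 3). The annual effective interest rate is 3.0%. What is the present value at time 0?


PV at time 2 of the 12-year annuity-immediate:
a_n = 2737 * (1-(1+0.03)^(-12))/0.03 = 27244.1089
Discount back 2 years to time 0:
PV = 27244.1089 * (1+0.03)^(-2)
= 27244.1089 * 0.942596
= 25680.1856


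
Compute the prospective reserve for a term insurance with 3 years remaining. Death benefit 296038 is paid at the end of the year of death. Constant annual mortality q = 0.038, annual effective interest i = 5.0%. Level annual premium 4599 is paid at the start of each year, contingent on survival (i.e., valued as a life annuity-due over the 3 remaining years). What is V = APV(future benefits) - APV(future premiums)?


v = 1/(1+i) = 0.952381
APV(future benefits) per unit = sum_{k=0}^{2} k_p_x * q * v^(k+1) = 0.099726
APV(future benefits) = 296038 * 0.099726 = 29522.778
Life annuity-due factor ä_{x:3} = sum_{k=0}^{2} k_p_x * v^k = 2.755595
APV(future premiums) = 4599 * 2.755595 = 12672.9835
V = 29522.778 - 12672.9835
= 16849.7944


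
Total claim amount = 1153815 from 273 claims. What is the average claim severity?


severity = total / number
= 1153815 / 273
= 4226.4286


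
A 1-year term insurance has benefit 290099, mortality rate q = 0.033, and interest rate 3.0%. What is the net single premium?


NSP = benefit * q * v
v = 1/(1+i) = 0.970874
NSP = 290099 * 0.033 * 0.970874
= 9294.434


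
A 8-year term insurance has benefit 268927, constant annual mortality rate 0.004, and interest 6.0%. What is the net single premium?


NSP = benefit * sum_{k=0}^{n-1} k_p_x * q * v^(k+1)
With constant q=0.004, v=0.943396
Sum = 0.024524
NSP = 268927 * 0.024524
= 6595.199


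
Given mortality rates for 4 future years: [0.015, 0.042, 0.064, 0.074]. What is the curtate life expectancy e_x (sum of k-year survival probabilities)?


e_x = sum_{k=1}^{n} k_p_x
k_p_x values:
  1_p_x = 0.985
  2_p_x = 0.94363
  3_p_x = 0.883238
  4_p_x = 0.817878
e_x = 3.6297


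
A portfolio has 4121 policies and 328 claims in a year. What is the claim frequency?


frequency = claims / policies
= 328 / 4121
= 0.0796


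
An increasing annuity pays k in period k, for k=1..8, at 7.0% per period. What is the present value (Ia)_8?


(Ia)_n = sum_{k=1}^{n} k * v^k, v = 1/(1+i)
v = 0.934579
Sum computed term by term:
(Ia)_8 = 24.7602


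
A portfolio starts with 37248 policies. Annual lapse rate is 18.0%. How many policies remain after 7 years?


remaining = initial * (1 - lapse)^years
= 37248 * (1 - 0.18)^7
= 37248 * 0.249285
= 9285.3852


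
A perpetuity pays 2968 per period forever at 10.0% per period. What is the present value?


PV = PMT / i
= 2968 / 0.1
= 29680.0


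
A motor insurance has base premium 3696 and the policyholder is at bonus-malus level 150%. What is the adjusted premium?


adjusted = base * BM_level / 100
= 3696 * 150 / 100
= 3696 * 1.5
= 5544.0


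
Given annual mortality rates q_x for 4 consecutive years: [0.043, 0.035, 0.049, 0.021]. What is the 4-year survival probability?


p_k = 1 - q_k for each year
Survival = product of (1 - q_k)
= 0.957 * 0.965 * 0.951 * 0.979
= 0.8598


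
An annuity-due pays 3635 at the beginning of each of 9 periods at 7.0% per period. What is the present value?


PV_due = PMT * (1-(1+i)^(-n))/i * (1+i)
PV_immediate = 23682.8692
PV_due = 23682.8692 * 1.07
= 25340.6701


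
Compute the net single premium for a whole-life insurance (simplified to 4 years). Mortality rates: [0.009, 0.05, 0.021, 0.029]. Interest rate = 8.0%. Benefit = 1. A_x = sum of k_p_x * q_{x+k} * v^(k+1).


v = 0.925926
Year 0: k_p_x=1.0, q=0.009, term=0.008333
Year 1: k_p_x=0.991, q=0.05, term=0.042481
Year 2: k_p_x=0.94145, q=0.021, term=0.015694
Year 3: k_p_x=0.92168, q=0.029, term=0.019646
A_x = 0.0862


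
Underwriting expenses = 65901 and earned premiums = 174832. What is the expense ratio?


Expense ratio = expenses / premiums
= 65901 / 174832
= 0.3769


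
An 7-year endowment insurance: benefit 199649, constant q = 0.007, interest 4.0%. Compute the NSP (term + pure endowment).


Term component = 8223.0616
Pure endowment = 7_p_x * v^7 * benefit = 0.952017 * 0.759918 * 199649 = 144437.0147
NSP = 152660.0763


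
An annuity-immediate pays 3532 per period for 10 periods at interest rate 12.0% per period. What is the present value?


PV = PMT * (1 - (1+i)^(-n)) / i
= 3532 * (1 - (1+0.12)^(-10)) / 0.12
= 3532 * (1 - 0.321973) / 0.12
= 3532 * 5.650223
= 19956.5877


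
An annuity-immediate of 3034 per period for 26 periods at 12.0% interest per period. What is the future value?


FV = PMT * ((1+i)^n - 1) / i
= 3034 * ((1.12)^26 - 1) / 0.12
= 3034 * (19.040072 - 1) / 0.12
= 456113.1572


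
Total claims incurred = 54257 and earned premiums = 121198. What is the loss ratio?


Loss ratio = claims / premiums
= 54257 / 121198
= 0.4477


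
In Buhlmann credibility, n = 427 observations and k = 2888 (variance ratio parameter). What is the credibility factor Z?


Z = n / (n + k)
= 427 / (427 + 2888)
= 427 / 3315
= 0.1288


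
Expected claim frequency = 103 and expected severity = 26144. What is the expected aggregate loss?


E[S] = E[N] * E[X]
= 103 * 26144
= 2.6928e+06


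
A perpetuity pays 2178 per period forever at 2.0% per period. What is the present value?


PV = PMT / i
= 2178 / 0.02
= 108900.0


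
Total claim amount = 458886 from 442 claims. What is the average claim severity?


severity = total / number
= 458886 / 442
= 1038.2036


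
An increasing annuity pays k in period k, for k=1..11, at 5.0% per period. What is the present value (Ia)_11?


(Ia)_n = sum_{k=1}^{n} k * v^k, v = 1/(1+i)
v = 0.952381
Sum computed term by term:
(Ia)_11 = 45.8053


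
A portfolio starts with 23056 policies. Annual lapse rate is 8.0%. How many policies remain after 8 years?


remaining = initial * (1 - lapse)^years
= 23056 * (1 - 0.08)^8
= 23056 * 0.513219
= 11832.7743


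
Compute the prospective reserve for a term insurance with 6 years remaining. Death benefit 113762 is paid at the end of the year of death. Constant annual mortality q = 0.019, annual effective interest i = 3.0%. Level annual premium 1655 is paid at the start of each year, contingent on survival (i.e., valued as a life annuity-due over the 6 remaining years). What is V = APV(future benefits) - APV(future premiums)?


v = 1/(1+i) = 0.970874
APV(future benefits) per unit = sum_{k=0}^{5} k_p_x * q * v^(k+1) = 0.098322
APV(future benefits) = 113762 * 0.098322 = 11185.306
Life annuity-due factor ä_{x:6} = sum_{k=0}^{5} k_p_x * v^k = 5.330087
APV(future premiums) = 1655 * 5.330087 = 8821.2935
V = 11185.306 - 8821.2935
= 2364.0125


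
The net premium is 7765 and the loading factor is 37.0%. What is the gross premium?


Gross = net * (1 + loading)
= 7765 * (1 + 0.37)
= 7765 * 1.37
= 10638.05


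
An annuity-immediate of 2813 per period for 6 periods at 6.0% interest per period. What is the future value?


FV = PMT * ((1+i)^n - 1) / i
= 2813 * ((1.06)^6 - 1) / 0.06
= 2813 * (1.418519 - 1) / 0.06
= 19621.571


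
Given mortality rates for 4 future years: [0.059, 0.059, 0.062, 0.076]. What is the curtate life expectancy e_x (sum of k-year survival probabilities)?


e_x = sum_{k=1}^{n} k_p_x
k_p_x values:
  1_p_x = 0.941
  2_p_x = 0.885481
  3_p_x = 0.830581
  4_p_x = 0.767457
e_x = 3.4245


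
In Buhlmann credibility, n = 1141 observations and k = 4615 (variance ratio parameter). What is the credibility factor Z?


Z = n / (n + k)
= 1141 / (1141 + 4615)
= 1141 / 5756
= 0.1982


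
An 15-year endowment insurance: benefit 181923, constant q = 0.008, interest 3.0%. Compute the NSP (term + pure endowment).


Term component = 16506.8955
Pure endowment = 15_p_x * v^15 * benefit = 0.886493 * 0.641862 * 181923 = 103515.2466
NSP = 120022.142


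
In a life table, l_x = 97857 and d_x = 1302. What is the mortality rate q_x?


q_x = d_x / l_x
= 1302 / 97857
= 0.0133


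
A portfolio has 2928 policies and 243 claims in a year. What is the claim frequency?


frequency = claims / policies
= 243 / 2928
= 0.083


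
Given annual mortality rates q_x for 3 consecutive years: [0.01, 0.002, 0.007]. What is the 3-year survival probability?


p_k = 1 - q_k for each year
Survival = product of (1 - q_k)
= 0.99 * 0.998 * 0.993
= 0.9811


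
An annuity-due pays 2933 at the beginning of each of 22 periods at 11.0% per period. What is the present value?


PV_due = PMT * (1-(1+i)^(-n))/i * (1+i)
PV_immediate = 23979.4427
PV_due = 23979.4427 * 1.11
= 26617.1814


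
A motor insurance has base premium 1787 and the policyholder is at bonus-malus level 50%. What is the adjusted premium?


adjusted = base * BM_level / 100
= 1787 * 50 / 100
= 1787 * 0.5
= 893.5


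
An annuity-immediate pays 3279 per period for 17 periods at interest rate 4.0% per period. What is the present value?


PV = PMT * (1 - (1+i)^(-n)) / i
= 3279 * (1 - (1+0.04)^(-17)) / 0.04
= 3279 * (1 - 0.513373) / 0.04
= 3279 * 12.165669
= 39891.2282


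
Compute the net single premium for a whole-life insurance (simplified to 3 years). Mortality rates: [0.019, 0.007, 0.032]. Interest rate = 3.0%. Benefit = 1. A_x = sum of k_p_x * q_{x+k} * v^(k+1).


v = 0.970874
Year 0: k_p_x=1.0, q=0.019, term=0.018447
Year 1: k_p_x=0.981, q=0.007, term=0.006473
Year 2: k_p_x=0.974133, q=0.032, term=0.028527
A_x = 0.0534


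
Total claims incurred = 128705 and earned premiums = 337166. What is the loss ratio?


Loss ratio = claims / premiums
= 128705 / 337166
= 0.3817


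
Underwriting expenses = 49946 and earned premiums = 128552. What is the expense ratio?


Expense ratio = expenses / premiums
= 49946 / 128552
= 0.3885


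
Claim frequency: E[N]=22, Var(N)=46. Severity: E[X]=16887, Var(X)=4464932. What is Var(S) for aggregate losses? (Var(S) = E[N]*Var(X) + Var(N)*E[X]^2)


Var(S) = E[N]*Var(X) + Var(N)*E[X]^2
= 22*4464932 + 46*16887^2
= 98228504 + 13117855374
= 1.3216e+10


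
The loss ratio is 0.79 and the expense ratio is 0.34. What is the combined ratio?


Combined ratio = loss ratio + expense ratio
= 0.79 + 0.34
= 1.13


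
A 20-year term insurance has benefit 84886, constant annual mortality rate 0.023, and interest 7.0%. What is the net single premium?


NSP = benefit * sum_{k=0}^{n-1} k_p_x * q * v^(k+1)
With constant q=0.023, v=0.934579
Sum = 0.207183
NSP = 84886 * 0.207183
= 17586.9037


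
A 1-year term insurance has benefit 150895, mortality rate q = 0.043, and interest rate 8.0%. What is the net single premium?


NSP = benefit * q * v
v = 1/(1+i) = 0.925926
NSP = 150895 * 0.043 * 0.925926
= 6007.8565


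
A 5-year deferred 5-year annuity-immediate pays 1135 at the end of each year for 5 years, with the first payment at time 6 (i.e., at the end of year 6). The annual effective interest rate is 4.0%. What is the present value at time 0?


PV at time 5 of the 5-year annuity-immediate:
a_n = 1135 * (1-(1+0.04)^(-5))/0.04 = 5052.8183
Discount back 5 years to time 0:
PV = 5052.8183 * (1+0.04)^(-5)
= 5052.8183 * 0.821927
= 4153.0484


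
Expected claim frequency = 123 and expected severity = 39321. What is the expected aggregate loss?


E[S] = E[N] * E[X]
= 123 * 39321
= 4.8365e+06


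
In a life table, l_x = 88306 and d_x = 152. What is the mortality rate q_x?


q_x = d_x / l_x
= 152 / 88306
= 0.0017


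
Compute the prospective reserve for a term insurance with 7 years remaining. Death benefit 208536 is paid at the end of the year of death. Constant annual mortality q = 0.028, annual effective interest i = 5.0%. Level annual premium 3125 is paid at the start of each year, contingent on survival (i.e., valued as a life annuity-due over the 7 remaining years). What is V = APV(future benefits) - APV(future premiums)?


v = 1/(1+i) = 0.952381
APV(future benefits) per unit = sum_{k=0}^{6} k_p_x * q * v^(k+1) = 0.149851
APV(future benefits) = 208536 * 0.149851 = 31249.3639
Life annuity-due factor ä_{x:7} = sum_{k=0}^{6} k_p_x * v^k = 5.619419
APV(future premiums) = 3125 * 5.619419 = 17560.6842
V = 31249.3639 - 17560.6842
= 13688.6797


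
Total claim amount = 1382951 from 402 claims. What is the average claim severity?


severity = total / number
= 1382951 / 402
= 3440.1766


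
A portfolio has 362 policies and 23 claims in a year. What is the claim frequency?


frequency = claims / policies
= 23 / 362
= 0.0635


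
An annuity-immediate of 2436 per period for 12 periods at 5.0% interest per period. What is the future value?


FV = PMT * ((1+i)^n - 1) / i
= 2436 * ((1.05)^12 - 1) / 0.05
= 2436 * (1.795856 - 1) / 0.05
= 38774.1202


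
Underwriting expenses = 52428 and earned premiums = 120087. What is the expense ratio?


Expense ratio = expenses / premiums
= 52428 / 120087
= 0.4366


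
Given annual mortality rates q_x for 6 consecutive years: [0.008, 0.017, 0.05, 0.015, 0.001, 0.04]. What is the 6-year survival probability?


p_k = 1 - q_k for each year
Survival = product of (1 - q_k)
= 0.992 * 0.983 * 0.95 * 0.985 * 0.999 * 0.96
= 0.8751


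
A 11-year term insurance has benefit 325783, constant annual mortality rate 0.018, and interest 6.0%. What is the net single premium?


NSP = benefit * sum_{k=0}^{n-1} k_p_x * q * v^(k+1)
With constant q=0.018, v=0.943396
Sum = 0.13122
NSP = 325783 * 0.13122
= 42749.1077


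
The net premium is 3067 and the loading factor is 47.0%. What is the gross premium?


Gross = net * (1 + loading)
= 3067 * (1 + 0.47)
= 3067 * 1.47
= 4508.49


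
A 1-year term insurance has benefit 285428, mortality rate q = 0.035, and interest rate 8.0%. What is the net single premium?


NSP = benefit * q * v
v = 1/(1+i) = 0.925926
NSP = 285428 * 0.035 * 0.925926
= 9249.9815


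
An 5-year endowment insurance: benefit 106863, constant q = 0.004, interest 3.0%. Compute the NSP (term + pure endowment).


Term component = 1942.4667
Pure endowment = 5_p_x * v^5 * benefit = 0.980159 * 0.862609 * 106863 = 90352.0334
NSP = 92294.5


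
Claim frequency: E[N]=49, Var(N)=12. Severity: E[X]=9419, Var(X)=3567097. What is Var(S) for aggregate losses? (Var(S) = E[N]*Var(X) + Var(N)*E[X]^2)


Var(S) = E[N]*Var(X) + Var(N)*E[X]^2
= 49*3567097 + 12*9419^2
= 174787753 + 1064610732
= 1.2394e+09
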